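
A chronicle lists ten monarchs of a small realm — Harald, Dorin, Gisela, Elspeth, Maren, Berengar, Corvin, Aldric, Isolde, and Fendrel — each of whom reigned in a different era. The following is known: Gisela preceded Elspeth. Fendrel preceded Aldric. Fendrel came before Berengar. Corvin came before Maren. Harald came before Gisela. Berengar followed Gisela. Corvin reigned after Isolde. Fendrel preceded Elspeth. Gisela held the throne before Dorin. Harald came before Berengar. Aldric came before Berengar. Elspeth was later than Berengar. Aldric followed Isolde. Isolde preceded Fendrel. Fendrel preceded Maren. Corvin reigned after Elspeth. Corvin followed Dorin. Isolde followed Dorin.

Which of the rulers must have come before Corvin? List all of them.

Directly stated before Corvin: Dorin, Elspeth, and Isolde.
Aldric reaches Corvin via Aldric → Berengar → Elspeth → Corvin.
Berengar reaches Corvin via Berengar → Elspeth → Corvin.
Fendrel reaches Corvin via Fendrel → Elspeth → Corvin.
Likewise Gisela and Harald each reach Corvin by chaining the stated constraints.

Aldric, Berengar, Dorin, Elspeth, Fendrel, Gisela, Harald, Isolde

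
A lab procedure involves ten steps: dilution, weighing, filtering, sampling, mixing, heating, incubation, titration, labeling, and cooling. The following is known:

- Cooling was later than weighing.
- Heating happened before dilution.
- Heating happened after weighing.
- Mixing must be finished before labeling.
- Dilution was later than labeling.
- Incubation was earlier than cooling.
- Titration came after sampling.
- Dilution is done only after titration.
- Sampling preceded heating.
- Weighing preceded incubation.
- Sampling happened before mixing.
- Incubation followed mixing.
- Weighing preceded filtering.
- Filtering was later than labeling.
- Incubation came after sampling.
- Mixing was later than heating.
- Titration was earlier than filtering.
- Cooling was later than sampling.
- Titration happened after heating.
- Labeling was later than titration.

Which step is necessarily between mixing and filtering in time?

labeling

Tracing the constraints gives mixing → labeling → filtering, so labeling sits after mixing and before filtering.
No other step is forced both after mixing and before filtering.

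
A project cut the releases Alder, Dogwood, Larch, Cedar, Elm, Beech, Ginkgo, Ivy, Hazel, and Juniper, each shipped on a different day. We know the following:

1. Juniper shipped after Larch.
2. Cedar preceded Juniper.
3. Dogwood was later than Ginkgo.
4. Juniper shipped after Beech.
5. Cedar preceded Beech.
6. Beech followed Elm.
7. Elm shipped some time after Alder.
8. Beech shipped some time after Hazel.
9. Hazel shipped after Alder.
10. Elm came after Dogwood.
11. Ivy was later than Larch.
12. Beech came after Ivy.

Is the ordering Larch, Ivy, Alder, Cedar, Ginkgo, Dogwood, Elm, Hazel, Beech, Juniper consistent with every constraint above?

yes

Check each stated constraint against the proposed order — e.g. Ivy is ahead of Beech; Larch is ahead of Juniper. Every pair is in the required order; nothing is violated.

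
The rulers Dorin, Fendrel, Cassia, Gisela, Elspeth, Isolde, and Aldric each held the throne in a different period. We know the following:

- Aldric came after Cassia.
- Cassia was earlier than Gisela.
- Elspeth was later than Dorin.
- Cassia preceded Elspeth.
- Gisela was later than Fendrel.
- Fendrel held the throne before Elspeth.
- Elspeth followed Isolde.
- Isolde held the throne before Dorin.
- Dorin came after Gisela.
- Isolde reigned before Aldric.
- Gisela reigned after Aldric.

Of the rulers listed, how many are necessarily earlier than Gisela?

Directly stated before Gisela: Aldric, Cassia, and Fendrel.
Isolde reaches Gisela via Isolde → Aldric → Gisela.
That's Aldric, Cassia, Fendrel, and Isolde — 4 in all.

4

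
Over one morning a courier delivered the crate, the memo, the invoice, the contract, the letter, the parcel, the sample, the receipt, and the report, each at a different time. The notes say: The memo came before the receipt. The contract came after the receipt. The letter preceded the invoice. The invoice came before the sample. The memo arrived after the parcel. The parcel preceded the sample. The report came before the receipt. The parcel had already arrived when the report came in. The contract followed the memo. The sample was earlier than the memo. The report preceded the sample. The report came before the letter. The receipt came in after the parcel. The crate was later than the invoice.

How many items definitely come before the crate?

Directly stated before the crate: the invoice.
The letter reaches the crate via the letter → the invoice → the crate.
The parcel reaches the crate via the parcel → the report → the letter → the invoice → the crate.
The report reaches the crate via the report → the letter → the invoice → the crate.
No chain forces the contract (or any of the others) ahead of the crate.
That's the invoice, the letter, the parcel, and the report — 4 in all.

4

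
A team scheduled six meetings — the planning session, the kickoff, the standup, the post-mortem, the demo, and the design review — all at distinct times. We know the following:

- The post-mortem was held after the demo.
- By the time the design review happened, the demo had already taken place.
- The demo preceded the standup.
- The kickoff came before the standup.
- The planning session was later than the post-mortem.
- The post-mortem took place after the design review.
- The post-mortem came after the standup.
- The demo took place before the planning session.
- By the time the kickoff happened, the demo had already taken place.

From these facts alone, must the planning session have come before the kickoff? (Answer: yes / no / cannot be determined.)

no

Tracing the constraints gives the kickoff → the standup → the post-mortem → the planning session, so the kickoff must come before the planning session.
That means the planning session cannot be before the kickoff.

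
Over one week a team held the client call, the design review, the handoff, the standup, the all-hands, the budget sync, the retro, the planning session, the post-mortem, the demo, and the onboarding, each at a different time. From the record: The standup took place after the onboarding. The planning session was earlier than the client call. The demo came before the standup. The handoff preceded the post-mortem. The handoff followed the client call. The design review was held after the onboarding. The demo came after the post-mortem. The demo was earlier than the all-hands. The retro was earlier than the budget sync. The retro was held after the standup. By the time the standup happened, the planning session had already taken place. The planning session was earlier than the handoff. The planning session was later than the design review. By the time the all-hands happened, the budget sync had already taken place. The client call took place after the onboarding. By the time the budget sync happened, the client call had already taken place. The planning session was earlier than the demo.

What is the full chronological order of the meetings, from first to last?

The constraints fix every adjacent pair, so only one ordering works:
the onboarding → the design review → the planning session → the client call → the handoff → the post-mortem → the demo → the standup → the retro → the budget sync → the all-hands.

the onboarding, the design review, the planning session, the client call, the handoff, the post-mortem, the demo, the standup, the retro, the budget sync, the all-hands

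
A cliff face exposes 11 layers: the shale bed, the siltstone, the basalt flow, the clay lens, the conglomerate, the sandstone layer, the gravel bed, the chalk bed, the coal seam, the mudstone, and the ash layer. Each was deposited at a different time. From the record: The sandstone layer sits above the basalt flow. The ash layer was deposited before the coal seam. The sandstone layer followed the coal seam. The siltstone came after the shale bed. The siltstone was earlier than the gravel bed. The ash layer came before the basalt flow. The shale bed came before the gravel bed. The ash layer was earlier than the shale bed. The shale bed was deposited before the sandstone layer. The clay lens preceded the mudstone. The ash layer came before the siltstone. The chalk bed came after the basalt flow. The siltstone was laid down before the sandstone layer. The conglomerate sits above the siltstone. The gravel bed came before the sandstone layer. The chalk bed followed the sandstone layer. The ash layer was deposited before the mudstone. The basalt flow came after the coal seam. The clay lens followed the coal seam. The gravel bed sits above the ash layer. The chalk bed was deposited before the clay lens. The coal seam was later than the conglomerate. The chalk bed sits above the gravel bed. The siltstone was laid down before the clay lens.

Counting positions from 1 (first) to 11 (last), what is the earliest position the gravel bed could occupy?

The ash layer, the shale bed, and the siltstone must all come before the gravel bed — 3 forced predecessors.
Nothing else is forced ahead of the gravel bed, so its earliest slot is position 3 + 1 = 4.

4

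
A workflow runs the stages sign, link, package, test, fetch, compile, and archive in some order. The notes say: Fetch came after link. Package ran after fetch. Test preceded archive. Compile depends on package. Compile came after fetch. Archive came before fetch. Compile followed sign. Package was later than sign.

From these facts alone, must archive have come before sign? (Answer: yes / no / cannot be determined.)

cannot be determined

No chain of stated constraints runs from archive to sign, and none runs from sign to archive either.
So the relative order of archive and sign is not fixed by the given facts.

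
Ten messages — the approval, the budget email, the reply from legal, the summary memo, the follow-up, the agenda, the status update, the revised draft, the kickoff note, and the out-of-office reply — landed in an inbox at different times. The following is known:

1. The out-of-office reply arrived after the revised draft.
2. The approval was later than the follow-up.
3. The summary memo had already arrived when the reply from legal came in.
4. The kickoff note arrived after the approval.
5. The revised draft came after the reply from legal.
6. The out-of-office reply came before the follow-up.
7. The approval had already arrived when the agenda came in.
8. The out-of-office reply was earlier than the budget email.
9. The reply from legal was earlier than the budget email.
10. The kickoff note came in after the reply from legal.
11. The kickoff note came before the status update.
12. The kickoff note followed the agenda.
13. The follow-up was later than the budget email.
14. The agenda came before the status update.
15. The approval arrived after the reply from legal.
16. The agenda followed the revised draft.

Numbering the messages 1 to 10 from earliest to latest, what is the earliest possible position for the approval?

7

The budget email, the follow-up, the out-of-office reply, the reply from legal, the revised draft, and the summary memo must all come before the approval — 6 forced predecessors.
Nothing else is forced ahead of the approval, so its earliest slot is position 6 + 1 = 7.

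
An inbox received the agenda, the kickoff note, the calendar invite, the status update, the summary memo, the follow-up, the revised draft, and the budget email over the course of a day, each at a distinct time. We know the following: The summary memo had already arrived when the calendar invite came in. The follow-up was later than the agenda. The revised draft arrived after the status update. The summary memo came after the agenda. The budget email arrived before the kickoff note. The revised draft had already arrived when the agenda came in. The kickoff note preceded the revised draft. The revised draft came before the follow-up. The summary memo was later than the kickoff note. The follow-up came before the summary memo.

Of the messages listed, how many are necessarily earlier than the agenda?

4

Directly stated before the agenda: the revised draft.
The budget email reaches the agenda via the budget email → the kickoff note → the revised draft → the agenda.
The kickoff note reaches the agenda via the kickoff note → the revised draft → the agenda.
The status update reaches the agenda via the status update → the revised draft → the agenda.
No chain forces the summary memo (or any of the others) ahead of the agenda.
That's the budget email, the kickoff note, the revised draft, and the status update — 4 in all.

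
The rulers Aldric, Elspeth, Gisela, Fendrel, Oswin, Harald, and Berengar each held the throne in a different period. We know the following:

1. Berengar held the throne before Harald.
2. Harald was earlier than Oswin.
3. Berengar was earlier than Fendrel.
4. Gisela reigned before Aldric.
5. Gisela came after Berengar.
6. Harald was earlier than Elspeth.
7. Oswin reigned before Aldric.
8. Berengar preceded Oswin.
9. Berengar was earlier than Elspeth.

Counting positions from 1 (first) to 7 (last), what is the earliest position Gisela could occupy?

Berengar must come before Gisela — 1 forced predecessor.
Nothing else is forced ahead of Gisela, so their earliest slot is position 1 + 1 = 2.

2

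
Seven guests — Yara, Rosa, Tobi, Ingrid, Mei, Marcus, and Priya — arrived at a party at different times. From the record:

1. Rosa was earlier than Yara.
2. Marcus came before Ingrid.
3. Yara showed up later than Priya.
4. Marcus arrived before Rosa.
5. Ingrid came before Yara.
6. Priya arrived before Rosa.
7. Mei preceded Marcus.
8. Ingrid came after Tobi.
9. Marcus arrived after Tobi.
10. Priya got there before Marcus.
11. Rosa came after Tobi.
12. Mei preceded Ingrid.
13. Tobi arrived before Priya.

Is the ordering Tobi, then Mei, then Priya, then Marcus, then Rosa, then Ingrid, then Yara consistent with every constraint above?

yes

Check each stated constraint against the proposed order — e.g. Priya is ahead of Yara; Tobi is ahead of Ingrid. Every pair is in the required order; nothing is violated.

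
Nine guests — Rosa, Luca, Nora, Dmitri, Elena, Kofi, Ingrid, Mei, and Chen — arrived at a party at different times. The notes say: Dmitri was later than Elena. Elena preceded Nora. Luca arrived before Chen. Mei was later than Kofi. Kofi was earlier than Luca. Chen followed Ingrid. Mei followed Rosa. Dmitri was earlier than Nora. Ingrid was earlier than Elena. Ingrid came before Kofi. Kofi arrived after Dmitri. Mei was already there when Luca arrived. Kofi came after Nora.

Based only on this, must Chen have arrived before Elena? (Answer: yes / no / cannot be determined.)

no

Tracing the constraints gives Elena → Nora → Kofi → Luca → Chen, so Elena must come before Chen.
That means Chen cannot be before Elena.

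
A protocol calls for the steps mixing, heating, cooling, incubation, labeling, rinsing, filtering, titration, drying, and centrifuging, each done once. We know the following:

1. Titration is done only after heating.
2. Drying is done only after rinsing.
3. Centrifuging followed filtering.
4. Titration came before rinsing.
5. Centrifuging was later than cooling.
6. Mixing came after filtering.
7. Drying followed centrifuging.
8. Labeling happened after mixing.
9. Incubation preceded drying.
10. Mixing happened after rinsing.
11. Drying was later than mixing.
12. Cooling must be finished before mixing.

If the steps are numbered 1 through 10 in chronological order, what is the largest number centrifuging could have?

9

Centrifuging must come before drying — 1 step forced after it.
Everything else can be placed before centrifuging in some valid order, so centrifuging can sit as late as position 10 − 1 = 9.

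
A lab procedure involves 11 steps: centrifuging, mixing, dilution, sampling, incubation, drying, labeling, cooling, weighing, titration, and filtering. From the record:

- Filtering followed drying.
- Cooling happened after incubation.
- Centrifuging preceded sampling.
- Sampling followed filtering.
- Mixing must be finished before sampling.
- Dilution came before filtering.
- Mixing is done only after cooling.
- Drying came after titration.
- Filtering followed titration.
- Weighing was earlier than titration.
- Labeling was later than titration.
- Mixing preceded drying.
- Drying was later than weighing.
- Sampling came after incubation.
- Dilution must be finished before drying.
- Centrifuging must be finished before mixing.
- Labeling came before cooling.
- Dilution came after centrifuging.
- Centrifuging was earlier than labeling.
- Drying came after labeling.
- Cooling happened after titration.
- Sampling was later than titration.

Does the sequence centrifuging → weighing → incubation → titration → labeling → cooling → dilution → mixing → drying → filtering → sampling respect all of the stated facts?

yes

Check each stated constraint against the proposed order — e.g. incubation is ahead of sampling; centrifuging is ahead of sampling. Every pair is in the required order; nothing is violated.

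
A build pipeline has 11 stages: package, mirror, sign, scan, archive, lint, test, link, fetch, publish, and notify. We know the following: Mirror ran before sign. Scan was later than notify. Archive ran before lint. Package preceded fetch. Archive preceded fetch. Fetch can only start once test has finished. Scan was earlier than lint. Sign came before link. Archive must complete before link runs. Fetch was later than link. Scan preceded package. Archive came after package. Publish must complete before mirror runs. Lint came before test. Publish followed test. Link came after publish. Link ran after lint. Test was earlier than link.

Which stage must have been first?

Notify has a chain of constraints placing it before every other stage, so notify must be first.

notify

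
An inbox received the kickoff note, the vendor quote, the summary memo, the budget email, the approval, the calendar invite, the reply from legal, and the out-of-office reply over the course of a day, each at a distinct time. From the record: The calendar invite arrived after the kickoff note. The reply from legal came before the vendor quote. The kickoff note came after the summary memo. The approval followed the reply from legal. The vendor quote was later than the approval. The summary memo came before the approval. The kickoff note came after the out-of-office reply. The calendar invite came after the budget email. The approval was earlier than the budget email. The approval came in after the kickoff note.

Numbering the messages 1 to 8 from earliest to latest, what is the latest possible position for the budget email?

The budget email must come before the calendar invite — 1 message forced after it.
Everything else can be placed before the budget email in some valid order, so the budget email can sit as late as position 8 − 1 = 7.

7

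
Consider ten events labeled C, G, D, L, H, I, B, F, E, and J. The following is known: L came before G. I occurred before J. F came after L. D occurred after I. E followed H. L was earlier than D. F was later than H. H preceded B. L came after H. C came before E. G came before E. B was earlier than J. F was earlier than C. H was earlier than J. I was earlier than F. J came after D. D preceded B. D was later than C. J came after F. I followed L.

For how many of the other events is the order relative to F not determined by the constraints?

1

Forced before F: H, I, and L; forced after F: B, C, D, E, and J.
That leaves G with no forced order relative to F — 1.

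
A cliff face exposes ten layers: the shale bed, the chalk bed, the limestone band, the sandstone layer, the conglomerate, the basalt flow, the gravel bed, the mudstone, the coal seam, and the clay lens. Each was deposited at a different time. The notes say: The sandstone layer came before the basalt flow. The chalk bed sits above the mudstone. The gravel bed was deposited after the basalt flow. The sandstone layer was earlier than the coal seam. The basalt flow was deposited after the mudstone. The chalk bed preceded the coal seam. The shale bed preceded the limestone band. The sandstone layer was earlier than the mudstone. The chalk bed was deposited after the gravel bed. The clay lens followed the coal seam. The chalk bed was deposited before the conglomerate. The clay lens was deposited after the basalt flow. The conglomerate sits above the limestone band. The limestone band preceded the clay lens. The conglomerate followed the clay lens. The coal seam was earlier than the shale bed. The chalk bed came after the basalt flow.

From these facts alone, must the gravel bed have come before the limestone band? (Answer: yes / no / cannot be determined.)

yes

Chain the constraints: the gravel bed → the chalk bed → the coal seam → the shale bed → the limestone band. Each link is directly stated, so the gravel bed comes before the limestone band.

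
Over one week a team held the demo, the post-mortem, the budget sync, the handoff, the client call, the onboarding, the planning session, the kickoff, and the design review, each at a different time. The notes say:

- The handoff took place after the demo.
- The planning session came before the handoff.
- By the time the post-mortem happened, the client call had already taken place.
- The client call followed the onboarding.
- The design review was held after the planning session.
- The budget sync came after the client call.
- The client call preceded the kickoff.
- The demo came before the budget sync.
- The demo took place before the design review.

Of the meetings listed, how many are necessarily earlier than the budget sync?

Directly stated before the budget sync: the client call and the demo.
The onboarding reaches the budget sync via the onboarding → the client call → the budget sync.
That's the client call, the demo, and the onboarding — 3 in all.

3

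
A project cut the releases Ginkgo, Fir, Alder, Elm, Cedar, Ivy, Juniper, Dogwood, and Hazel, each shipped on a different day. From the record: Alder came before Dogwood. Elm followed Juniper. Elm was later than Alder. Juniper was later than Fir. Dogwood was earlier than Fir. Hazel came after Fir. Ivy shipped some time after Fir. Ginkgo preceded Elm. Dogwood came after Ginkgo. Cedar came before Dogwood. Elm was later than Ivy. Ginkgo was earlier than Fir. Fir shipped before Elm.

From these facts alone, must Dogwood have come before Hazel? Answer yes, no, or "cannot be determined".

yes

Chain the constraints: Dogwood → Fir → Hazel. Each link is directly stated, so Dogwood comes before Hazel.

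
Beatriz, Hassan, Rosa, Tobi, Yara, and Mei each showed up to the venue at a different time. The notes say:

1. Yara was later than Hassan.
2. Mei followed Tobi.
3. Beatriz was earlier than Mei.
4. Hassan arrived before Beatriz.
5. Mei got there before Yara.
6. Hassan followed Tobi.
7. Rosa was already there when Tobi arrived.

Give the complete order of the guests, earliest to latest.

Rosa, Tobi, Hassan, Beatriz, Mei, Yara

The constraints fix every adjacent pair, so only one ordering works:
Rosa → Tobi → Hassan → Beatriz → Mei → Yara.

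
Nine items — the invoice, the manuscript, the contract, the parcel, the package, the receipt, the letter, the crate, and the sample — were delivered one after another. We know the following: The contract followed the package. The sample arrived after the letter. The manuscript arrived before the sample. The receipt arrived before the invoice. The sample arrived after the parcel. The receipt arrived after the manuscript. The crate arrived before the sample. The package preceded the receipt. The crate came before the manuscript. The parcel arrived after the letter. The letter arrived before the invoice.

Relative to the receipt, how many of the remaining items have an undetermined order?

4

Forced before the receipt: the crate, the manuscript, and the package; forced after the receipt: the invoice.
That leaves the contract, the letter, the parcel, and the sample with no forced order relative to the receipt — 4.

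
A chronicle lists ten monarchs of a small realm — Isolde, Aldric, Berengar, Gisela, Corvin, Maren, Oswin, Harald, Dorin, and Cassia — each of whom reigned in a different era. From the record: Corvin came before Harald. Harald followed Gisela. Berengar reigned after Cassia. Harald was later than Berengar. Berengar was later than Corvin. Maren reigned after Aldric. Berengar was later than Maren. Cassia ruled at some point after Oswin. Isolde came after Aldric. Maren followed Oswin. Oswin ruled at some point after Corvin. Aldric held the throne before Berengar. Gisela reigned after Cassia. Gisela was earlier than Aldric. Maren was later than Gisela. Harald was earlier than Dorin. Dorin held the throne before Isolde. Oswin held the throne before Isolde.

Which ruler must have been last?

Isolde

Every other ruler has a chain of constraints placing them before Isolde, so Isolde is last.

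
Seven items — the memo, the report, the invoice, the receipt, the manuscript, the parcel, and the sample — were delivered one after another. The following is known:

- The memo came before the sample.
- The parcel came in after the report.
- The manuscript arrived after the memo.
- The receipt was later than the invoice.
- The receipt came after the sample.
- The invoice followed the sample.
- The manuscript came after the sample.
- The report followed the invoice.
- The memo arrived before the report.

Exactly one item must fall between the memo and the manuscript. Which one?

Tracing the constraints gives the memo → the sample → the manuscript, so the sample sits after the memo and before the manuscript.
No other item is forced both after the memo and before the manuscript.

the sample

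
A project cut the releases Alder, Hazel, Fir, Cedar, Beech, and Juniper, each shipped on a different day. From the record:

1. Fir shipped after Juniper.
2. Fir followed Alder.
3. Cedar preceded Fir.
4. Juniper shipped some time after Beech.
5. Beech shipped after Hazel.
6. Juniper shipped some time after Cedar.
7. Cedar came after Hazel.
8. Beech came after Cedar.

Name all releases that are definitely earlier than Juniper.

Directly stated before Juniper: Beech and Cedar.
Hazel reaches Juniper via Hazel → Cedar → Juniper.

Beech, Cedar, Hazel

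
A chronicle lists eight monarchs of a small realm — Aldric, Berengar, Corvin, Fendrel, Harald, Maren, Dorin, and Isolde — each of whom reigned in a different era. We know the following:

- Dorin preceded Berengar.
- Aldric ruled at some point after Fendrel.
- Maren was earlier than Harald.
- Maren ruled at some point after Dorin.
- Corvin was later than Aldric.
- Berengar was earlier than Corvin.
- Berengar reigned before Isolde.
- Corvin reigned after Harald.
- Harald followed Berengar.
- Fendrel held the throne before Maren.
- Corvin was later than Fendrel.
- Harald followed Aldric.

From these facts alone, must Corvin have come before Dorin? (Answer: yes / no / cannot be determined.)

Tracing the constraints gives Dorin → Berengar → Corvin, so Dorin must come before Corvin.
That means Corvin cannot be before Dorin.

no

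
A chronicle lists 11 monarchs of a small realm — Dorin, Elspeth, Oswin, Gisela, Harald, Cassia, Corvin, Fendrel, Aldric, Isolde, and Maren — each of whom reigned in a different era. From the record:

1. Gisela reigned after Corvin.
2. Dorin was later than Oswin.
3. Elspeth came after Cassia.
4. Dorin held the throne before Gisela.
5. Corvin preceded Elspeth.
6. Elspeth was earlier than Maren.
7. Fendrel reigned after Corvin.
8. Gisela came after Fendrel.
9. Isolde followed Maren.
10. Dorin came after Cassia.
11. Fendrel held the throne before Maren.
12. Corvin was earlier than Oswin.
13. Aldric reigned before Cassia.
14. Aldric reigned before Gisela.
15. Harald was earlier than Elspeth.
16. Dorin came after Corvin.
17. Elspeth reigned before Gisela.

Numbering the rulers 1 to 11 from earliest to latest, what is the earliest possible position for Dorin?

5

Aldric, Cassia, Corvin, and Oswin must all come before Dorin — 4 forced predecessors.
Nothing else is forced ahead of Dorin, so their earliest slot is position 4 + 1 = 5.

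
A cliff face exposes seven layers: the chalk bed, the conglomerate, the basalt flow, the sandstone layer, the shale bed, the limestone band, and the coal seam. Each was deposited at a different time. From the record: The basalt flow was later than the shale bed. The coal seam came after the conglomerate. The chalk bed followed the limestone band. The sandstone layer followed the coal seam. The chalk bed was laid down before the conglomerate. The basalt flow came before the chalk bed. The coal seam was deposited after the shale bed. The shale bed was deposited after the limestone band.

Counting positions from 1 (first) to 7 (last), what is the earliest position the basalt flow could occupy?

3

The limestone band and the shale bed must both come before the basalt flow — 2 forced predecessors.
Nothing else is forced ahead of the basalt flow, so its earliest slot is position 2 + 1 = 3.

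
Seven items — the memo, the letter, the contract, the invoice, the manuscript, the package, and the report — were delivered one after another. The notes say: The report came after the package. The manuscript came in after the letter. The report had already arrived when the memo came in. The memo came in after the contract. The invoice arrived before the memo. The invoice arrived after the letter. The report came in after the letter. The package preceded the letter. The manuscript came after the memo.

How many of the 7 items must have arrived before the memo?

5

Directly stated before the memo: the contract, the invoice, and the report.
The letter reaches the memo via the letter → the invoice → the memo.
The package reaches the memo via the package → the report → the memo.
No chain forces the manuscript ahead of the memo.
That's the contract, the invoice, the letter, the package, and the report — 5 in all.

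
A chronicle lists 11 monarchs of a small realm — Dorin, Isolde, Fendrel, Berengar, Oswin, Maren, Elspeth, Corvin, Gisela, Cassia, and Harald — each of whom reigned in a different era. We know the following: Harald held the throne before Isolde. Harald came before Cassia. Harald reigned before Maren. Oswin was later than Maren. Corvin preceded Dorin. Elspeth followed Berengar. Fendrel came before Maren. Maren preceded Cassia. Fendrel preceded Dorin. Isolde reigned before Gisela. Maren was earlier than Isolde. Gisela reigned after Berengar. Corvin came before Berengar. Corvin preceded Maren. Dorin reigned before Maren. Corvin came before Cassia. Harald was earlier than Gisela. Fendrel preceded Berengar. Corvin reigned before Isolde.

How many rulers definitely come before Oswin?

5

Directly stated before Oswin: Maren.
Corvin reaches Oswin via Corvin → Maren → Oswin.
Dorin reaches Oswin via Dorin → Maren → Oswin.
Fendrel reaches Oswin via Fendrel → Maren → Oswin.
Likewise Harald reaches Oswin by chaining the stated constraints.
That's Corvin, Dorin, Fendrel, Harald, and Maren — 5 in all.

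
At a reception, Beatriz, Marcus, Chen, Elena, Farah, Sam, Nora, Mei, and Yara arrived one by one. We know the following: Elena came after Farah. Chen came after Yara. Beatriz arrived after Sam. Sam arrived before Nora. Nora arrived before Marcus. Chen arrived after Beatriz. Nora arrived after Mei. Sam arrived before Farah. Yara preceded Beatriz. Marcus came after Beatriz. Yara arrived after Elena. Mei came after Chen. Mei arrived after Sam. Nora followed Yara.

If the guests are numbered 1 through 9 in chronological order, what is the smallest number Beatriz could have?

Elena, Farah, Sam, and Yara must all come before Beatriz — 4 forced predecessors.
Nothing else is forced ahead of Beatriz, so their earliest slot is position 4 + 1 = 5.

5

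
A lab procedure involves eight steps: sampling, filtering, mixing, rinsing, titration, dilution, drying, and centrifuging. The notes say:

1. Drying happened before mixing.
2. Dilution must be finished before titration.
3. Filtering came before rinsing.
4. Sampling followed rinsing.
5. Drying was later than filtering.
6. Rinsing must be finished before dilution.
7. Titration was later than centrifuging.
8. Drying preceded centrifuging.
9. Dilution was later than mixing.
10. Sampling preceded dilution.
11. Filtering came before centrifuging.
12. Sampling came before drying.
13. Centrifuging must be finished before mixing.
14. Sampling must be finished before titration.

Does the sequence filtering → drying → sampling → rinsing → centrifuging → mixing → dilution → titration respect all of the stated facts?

The constraints require rinsing before sampling, but in the proposed sequence sampling appears ahead of rinsing. That one violation is enough.

no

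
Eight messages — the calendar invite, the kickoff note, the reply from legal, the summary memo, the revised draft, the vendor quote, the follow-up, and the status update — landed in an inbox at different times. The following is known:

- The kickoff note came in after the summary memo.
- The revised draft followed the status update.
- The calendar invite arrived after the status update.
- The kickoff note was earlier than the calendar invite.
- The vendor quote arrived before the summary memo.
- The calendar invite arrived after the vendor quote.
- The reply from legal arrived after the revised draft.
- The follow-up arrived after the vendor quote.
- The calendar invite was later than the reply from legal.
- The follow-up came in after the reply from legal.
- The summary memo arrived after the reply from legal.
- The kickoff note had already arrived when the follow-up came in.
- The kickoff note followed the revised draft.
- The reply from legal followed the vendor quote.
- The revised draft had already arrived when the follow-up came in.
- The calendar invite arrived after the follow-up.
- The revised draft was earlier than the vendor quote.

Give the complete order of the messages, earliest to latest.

The constraints fix every adjacent pair, so only one ordering works:
the status update → the revised draft → the vendor quote → the reply from legal → the summary memo → the kickoff note → the follow-up → the calendar invite.

the status update, the revised draft, the vendor quote, the reply from legal, the summary memo, the kickoff note, the follow-up, the calendar invite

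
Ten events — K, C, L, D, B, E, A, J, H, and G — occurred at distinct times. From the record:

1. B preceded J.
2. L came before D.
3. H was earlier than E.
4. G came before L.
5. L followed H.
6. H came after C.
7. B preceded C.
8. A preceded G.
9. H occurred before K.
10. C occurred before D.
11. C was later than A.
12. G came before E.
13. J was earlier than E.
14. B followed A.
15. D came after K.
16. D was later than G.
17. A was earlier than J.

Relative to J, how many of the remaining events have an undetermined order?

6

Forced before J: A and B; forced after J: E.
That leaves C, D, G, H, K, and L with no forced order relative to J — 6.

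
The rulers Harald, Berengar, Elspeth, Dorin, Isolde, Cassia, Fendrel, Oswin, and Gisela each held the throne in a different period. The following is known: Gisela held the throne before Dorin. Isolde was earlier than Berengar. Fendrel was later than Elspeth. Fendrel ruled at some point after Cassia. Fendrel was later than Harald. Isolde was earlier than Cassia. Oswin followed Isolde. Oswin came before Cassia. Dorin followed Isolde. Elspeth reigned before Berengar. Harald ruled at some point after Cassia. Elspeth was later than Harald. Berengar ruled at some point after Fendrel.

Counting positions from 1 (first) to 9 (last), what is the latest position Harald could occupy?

Harald must come before Berengar, Elspeth, and Fendrel — 3 rulers forced after them.
Everything else can be placed before Harald in some valid order, so Harald can sit as late as position 9 − 3 = 6.

6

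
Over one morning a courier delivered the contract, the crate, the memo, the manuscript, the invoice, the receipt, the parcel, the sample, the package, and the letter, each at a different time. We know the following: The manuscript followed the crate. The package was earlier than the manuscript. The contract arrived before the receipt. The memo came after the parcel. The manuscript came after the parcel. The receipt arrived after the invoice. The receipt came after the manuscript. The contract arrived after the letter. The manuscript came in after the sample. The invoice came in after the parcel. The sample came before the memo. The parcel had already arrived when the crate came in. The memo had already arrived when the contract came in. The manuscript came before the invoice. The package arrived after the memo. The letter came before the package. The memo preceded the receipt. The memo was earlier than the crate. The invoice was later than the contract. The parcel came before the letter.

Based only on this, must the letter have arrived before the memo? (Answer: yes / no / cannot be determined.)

No chain of stated constraints runs from the letter to the memo, and none runs from the memo to the letter either.
So the relative order of the letter and the memo is not fixed by the given facts.

cannot be determined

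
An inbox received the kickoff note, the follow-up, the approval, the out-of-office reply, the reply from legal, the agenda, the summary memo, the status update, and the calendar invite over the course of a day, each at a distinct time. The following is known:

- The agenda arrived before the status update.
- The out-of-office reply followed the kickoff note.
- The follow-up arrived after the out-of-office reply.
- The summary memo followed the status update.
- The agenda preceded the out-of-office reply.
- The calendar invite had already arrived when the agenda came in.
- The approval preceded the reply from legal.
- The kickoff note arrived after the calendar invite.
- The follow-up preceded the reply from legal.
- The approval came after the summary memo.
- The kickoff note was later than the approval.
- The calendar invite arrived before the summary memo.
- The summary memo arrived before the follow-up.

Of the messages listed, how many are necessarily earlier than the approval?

Directly stated before the approval: the summary memo.
The agenda reaches the approval via the agenda → the status update → the summary memo → the approval.
The calendar invite reaches the approval via the calendar invite → the summary memo → the approval.
The status update reaches the approval via the status update → the summary memo → the approval.
That's the agenda, the calendar invite, the status update, and the summary memo — 4 in all.

4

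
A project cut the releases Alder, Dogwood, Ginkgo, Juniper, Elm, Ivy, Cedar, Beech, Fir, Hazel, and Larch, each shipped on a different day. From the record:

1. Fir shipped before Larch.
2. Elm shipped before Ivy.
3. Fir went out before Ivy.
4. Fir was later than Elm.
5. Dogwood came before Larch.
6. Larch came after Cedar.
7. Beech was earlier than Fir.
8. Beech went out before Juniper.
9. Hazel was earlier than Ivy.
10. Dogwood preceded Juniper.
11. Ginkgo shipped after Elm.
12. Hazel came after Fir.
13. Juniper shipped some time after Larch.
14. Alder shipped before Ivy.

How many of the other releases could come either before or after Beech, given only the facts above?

Forced after Beech: Fir, Hazel, Ivy, Juniper, and Larch.
That leaves Alder, Cedar, Dogwood, Elm, and Ginkgo with no forced order relative to Beech — 5.

5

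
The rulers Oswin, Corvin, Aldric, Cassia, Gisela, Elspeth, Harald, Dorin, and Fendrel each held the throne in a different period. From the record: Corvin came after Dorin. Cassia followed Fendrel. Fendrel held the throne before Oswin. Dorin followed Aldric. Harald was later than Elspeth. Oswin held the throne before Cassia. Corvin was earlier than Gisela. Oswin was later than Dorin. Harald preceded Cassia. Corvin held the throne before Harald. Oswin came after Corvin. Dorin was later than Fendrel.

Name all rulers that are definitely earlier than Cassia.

Directly stated before Cassia: Fendrel, Harald, and Oswin.
Aldric reaches Cassia via Aldric → Dorin → Oswin → Cassia.
Corvin reaches Cassia via Corvin → Harald → Cassia.
Dorin reaches Cassia via Dorin → Oswin → Cassia.
Likewise Elspeth reaches Cassia by chaining the stated constraints.
No chain forces Gisela ahead of Cassia.

Aldric, Corvin, Dorin, Elspeth, Fendrel, Harald, Oswin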